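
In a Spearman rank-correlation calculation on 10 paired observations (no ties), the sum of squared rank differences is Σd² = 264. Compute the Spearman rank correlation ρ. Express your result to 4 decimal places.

ρ = 1 − 6Σd² / [n(n²−1)] = 1 − 6×264 / (10×99)
  = 1 − 1584/990 = 1 − 1.60000 ≈ -0.6000

-0.6000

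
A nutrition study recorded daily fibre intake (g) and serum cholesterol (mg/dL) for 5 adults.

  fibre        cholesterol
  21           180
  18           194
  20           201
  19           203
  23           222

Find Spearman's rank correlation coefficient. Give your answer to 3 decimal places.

0.300

Rank fibre: 4, 1, 3, 2, 5
Rank cholesterol: 1, 2, 3, 4, 5
d = rank(fibre) − rank(cholesterol): 3, -1, 0, -2, 0; Σd² = 14
ρ = 1 − 6Σd² / [n(n²−1)] = 1 − 6×14 / (5×24) = 1 − 84/120 ≈ 0.300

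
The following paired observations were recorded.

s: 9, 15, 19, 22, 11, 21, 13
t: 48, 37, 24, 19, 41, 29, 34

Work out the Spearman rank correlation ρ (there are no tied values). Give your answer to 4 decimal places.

Rank s: 1, 4, 5, 7, 2, 6, 3
Rank t: 7, 5, 2, 1, 6, 3, 4
d = rank(s) − rank(t): -6, -1, 3, 6, -4, 3, -1; Σd² = 108
ρ = 1 − 6Σd² / [n(n²−1)] = 1 − 6×108 / (7×48) = 1 − 648/336 ≈ -0.9286

-0.9286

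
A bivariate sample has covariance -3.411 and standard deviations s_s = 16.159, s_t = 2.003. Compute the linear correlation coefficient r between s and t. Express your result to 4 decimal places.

-0.1054

r = Cov(s,t) / (s_s · s_t) = -3.411 / (16.159 × 2.003)
  = -3.411 / 32.3665 ≈ -0.1054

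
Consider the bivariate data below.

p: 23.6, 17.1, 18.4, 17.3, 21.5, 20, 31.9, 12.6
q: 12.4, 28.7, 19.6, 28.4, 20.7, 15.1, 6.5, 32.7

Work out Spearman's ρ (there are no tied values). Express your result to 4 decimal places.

Rank p: 7, 2, 4, 3, 6, 5, 8, 1
Rank q: 2, 7, 4, 6, 5, 3, 1, 8
d = rank(p) − rank(q): 5, -5, 0, -3, 1, 2, 7, -7; Σd² = 162
ρ = 1 − 6Σd² / [n(n²−1)] = 1 − 6×162 / (8×63) = 1 − 972/504 ≈ -0.9286

-0.9286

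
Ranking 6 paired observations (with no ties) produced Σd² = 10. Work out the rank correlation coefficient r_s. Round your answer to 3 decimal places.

0.714

ρ = 1 − 6Σd² / [n(n²−1)] = 1 − 6×10 / (6×35)
  = 1 − 60/210 = 1 − 0.2857 ≈ 0.714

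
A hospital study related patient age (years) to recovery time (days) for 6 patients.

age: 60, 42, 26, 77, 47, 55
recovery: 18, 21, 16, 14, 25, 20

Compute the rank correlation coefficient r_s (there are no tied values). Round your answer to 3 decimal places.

Rank age: 5, 2, 1, 6, 3, 4
Rank recovery: 3, 5, 2, 1, 6, 4
d = rank(age) − rank(recovery): 2, -3, -1, 5, -3, 0; Σd² = 48
ρ = 1 − 6Σd² / [n(n²−1)] = 1 − 6×48 / (6×35) = 1 − 288/210 ≈ -0.371

-0.371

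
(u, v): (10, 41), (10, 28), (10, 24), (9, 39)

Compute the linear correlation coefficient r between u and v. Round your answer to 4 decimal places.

-0.4827

n = 4, Σu = 39, Σv = 132, Σu² = 381, Σv² = 4562, Σuv = 1281
nΣuv − ΣuΣv = 5124 − 5148 = -24
nΣu² − (Σu)² = 1524 − 1521 = 3; nΣv² − (Σv)² = 18248 − 17424 = 824
r = -24 / √(3 × 824) = -24 / 49.7192 ≈ -0.4827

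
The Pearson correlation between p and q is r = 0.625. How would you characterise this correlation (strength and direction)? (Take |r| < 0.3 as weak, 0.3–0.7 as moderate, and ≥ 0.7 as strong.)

r = 0.625 > 0 so the relationship is positive.
|r| = 0.625, which falls in the moderate range.

moderate positive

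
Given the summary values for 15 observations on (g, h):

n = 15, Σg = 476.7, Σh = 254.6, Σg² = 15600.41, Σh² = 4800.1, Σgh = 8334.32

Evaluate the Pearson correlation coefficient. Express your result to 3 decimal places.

0.523

r = (nΣgh − ΣgΣh) / √[(nΣg² − (Σg)²)(nΣh² − (Σh)²)]
Numerator: 15×8334.32 − 476.7×254.6 = 3646.98
Denominator: √[(234006.15 − 227242.89)(72001.5 − 64821.16)] = √[6763.26 × 7180.34] = 6968.6804
r = 3646.98 / 6968.6804 ≈ 0.523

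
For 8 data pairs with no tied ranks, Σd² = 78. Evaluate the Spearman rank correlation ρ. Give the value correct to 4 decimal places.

ρ = 1 − 6Σd² / [n(n²−1)] = 1 − 6×78 / (8×63)
  = 1 − 468/504 = 1 − 0.92857 ≈ 0.0714

0.0714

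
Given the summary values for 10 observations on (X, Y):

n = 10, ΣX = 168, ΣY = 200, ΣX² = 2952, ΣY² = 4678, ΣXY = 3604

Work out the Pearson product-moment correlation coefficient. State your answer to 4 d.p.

r = (nΣXY − ΣXΣY) / √[(nΣX² − (ΣX)²)(nΣY² − (ΣY)²)]
Numerator: 10×3604 − 168×200 = 2440
Denominator: √[(29520 − 28224)(46780 − 40000)] = √[1296 × 6780] = 2964.2672
r = 2440 / 2964.2672 ≈ 0.8231

0.8231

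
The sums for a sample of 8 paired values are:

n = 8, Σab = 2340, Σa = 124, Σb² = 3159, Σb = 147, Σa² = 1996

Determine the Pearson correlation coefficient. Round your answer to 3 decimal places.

r = (nΣab − ΣaΣb) / √[(nΣa² − (Σa)²)(nΣb² − (Σb)²)]
Numerator: 8×2340 − 124×147 = 492
Denominator: √[(15968 − 15376)(25272 − 21609)] = √[592 × 3663] = 1472.5814
r = 492 / 1472.5814 ≈ 0.334

0.334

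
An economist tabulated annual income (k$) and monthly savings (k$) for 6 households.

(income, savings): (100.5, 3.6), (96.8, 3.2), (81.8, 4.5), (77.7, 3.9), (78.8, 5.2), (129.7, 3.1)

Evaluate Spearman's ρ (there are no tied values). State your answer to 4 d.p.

-0.7714

Rank income: 5, 4, 3, 1, 2, 6
Rank savings: 3, 2, 5, 4, 6, 1
d = rank(income) − rank(savings): 2, 2, -2, -3, -4, 5; Σd² = 62
ρ = 1 − 6Σd² / [n(n²−1)] = 1 − 6×62 / (6×35) = 1 − 372/210 ≈ -0.7714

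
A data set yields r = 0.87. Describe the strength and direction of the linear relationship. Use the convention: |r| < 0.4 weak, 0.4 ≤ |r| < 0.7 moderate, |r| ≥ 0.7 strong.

strong positive

r = 0.87 > 0 so the relationship is positive.
|r| = 0.87, which falls in the strong range.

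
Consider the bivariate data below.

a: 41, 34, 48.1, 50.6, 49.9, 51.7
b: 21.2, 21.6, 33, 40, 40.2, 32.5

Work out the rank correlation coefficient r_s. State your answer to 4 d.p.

Rank a: 2, 1, 3, 5, 4, 6
Rank b: 1, 2, 4, 5, 6, 3
d = rank(a) − rank(b): 1, -1, -1, 0, -2, 3; Σd² = 16
ρ = 1 − 6Σd² / [n(n²−1)] = 1 − 6×16 / (6×35) = 1 − 96/210 ≈ 0.5429

0.5429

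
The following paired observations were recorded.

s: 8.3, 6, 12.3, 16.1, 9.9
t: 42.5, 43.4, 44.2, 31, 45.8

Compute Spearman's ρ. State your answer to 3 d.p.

-0.200

Rank s: 2, 1, 4, 5, 3
Rank t: 2, 3, 4, 1, 5
d = rank(s) − rank(t): 0, -2, 0, 4, -2; Σd² = 24
ρ = 1 − 6Σd² / [n(n²−1)] = 1 − 6×24 / (5×24) = 1 − 144/120 ≈ -0.200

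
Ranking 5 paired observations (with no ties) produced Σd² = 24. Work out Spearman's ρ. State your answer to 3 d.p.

ρ = 1 − 6Σd² / [n(n²−1)] = 1 − 6×24 / (5×24)
  = 1 − 144/120 = 1 − 1.2000 ≈ -0.200

-0.200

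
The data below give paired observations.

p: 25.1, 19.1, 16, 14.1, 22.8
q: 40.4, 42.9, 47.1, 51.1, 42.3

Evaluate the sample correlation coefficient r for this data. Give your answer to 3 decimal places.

-0.941

n = 5, Σp = 97.1, Σq = 223.8, Σp² = 1969.47, Σq² = 10091.48, Σpq = 4271.98
nΣpq − ΣpΣq = 21359.9 − 21730.98 = -371.08
nΣp² − (Σp)² = 9847.35 − 9428.41 = 418.94; nΣq² − (Σq)² = 50457.4 − 50086.44 = 370.96
r = -371.08 / √(418.94 × 370.96) = -371.08 / 394.2207 ≈ -0.941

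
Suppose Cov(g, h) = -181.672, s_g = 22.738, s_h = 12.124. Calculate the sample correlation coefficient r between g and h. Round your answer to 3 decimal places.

-0.659

r = Cov(g,h) / (s_g · s_h) = -181.672 / (22.738 × 12.124)
  = -181.672 / 275.6755 ≈ -0.659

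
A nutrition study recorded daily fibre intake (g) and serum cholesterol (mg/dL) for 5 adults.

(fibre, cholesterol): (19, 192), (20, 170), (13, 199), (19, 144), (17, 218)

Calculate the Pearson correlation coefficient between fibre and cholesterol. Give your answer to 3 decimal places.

n = 5, Σx = 88, Σy = 923, Σx² = 1580, Σy² = 173625, Σxy = 16077
nΣxy − ΣxΣy = 80385 − 81224 = -839
nΣx² − (Σx)² = 7900 − 7744 = 156; nΣy² − (Σy)² = 868125 − 851929 = 16196
r = -839 / √(156 × 16196) = -839 / 1589.5207 ≈ -0.528

-0.528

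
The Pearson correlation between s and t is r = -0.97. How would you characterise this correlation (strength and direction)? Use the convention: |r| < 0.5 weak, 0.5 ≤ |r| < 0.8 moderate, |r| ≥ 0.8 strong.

r = -0.97 < 0 so the relationship is negative.
|r| = 0.97, which falls in the strong range.

strong negative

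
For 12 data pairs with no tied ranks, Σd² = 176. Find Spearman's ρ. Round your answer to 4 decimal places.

0.3846

ρ = 1 − 6Σd² / [n(n²−1)] = 1 − 6×176 / (12×143)
  = 1 − 1056/1716 = 1 − 0.61538 ≈ 0.3846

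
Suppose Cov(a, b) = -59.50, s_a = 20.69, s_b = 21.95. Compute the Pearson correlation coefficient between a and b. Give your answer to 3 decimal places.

r = Cov(a,b) / (s_a · s_b) = -59.50 / (20.69 × 21.95)
  = -59.50 / 454.1455 ≈ -0.131

-0.131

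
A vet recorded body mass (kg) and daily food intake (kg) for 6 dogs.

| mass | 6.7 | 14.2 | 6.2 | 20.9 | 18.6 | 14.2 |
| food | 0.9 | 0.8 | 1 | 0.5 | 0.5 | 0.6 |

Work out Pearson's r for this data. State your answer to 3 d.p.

n = 6, Σx = 80.8, Σy = 4.3, Σx² = 1269.38, Σy² = 3.31, Σxy = 51.86
nΣxy − ΣxΣy = 311.16 − 347.44 = -36.28
nΣx² − (Σx)² = 7616.28 − 6528.64 = 1087.64; nΣy² − (Σy)² = 19.86 − 18.49 = 1.37
r = -36.28 / √(1087.64 × 1.37) = -36.28 / 38.6014 ≈ -0.940

-0.940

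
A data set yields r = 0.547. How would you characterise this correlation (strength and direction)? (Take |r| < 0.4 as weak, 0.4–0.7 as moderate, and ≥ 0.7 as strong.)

moderate positive

r = 0.547 > 0 so the relationship is positive.
|r| = 0.547, which falls in the moderate range.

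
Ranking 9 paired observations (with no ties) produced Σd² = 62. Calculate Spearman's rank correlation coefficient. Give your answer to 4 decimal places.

ρ = 1 − 6Σd² / [n(n²−1)] = 1 − 6×62 / (9×80)
  = 1 − 372/720 = 1 − 0.51667 ≈ 0.4833

0.4833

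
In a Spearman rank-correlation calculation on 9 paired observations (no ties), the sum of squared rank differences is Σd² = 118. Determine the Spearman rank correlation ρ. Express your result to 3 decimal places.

0.017

ρ = 1 − 6Σd² / [n(n²−1)] = 1 − 6×118 / (9×80)
  = 1 − 708/720 = 1 − 0.9833 ≈ 0.017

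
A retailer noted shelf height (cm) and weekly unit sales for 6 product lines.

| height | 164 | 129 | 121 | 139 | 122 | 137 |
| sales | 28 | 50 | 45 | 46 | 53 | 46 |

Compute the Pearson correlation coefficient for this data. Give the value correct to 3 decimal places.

-0.897

n = 6, Σx = 812, Σy = 268, Σx² = 111152, Σy² = 12350, Σxy = 35649
nΣxy − ΣxΣy = 213894 − 217616 = -3722
nΣx² − (Σx)² = 666912 − 659344 = 7568; nΣy² − (Σy)² = 74100 − 71824 = 2276
r = -3722 / √(7568 × 2276) = -3722 / 4150.2732 ≈ -0.897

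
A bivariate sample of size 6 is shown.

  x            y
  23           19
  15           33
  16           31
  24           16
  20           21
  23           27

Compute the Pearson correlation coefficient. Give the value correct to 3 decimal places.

n = 6, Σx = 121, Σy = 147, Σx² = 2515, Σy² = 3837, Σxy = 2853
nΣxy − ΣxΣy = 17118 − 17787 = -669
nΣx² − (Σx)² = 15090 − 14641 = 449; nΣy² − (Σy)² = 23022 − 21609 = 1413
r = -669 / √(449 × 1413) = -669 / 796.5155 ≈ -0.840

-0.840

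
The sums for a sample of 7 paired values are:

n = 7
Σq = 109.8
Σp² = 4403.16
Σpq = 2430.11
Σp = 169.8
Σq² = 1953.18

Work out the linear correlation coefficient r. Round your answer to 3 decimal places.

r = (nΣpq − ΣpΣq) / √[(nΣp² − (Σp)²)(nΣq² − (Σq)²)]
Numerator: 7×2430.11 − 169.8×109.8 = -1633.27
Denominator: √[(30822.12 − 28832.04)(13672.26 − 12056.04)] = √[1990.08 × 1616.22] = 1793.4344
r = -1633.27 / 1793.4344 ≈ -0.911

-0.911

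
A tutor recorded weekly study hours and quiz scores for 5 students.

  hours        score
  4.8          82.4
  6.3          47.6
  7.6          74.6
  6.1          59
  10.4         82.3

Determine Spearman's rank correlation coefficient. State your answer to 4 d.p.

Rank hours: 1, 3, 4, 2, 5
Rank score: 5, 1, 3, 2, 4
d = rank(hours) − rank(score): -4, 2, 1, 0, 1; Σd² = 22
ρ = 1 − 6Σd² / [n(n²−1)] = 1 − 6×22 / (5×24) = 1 − 132/120 ≈ -0.1000

-0.1000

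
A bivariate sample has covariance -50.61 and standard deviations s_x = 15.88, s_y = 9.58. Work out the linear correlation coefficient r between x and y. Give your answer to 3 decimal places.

r = Cov(x,y) / (s_x · s_y) = -50.61 / (15.88 × 9.58)
  = -50.61 / 152.1304 ≈ -0.333

-0.333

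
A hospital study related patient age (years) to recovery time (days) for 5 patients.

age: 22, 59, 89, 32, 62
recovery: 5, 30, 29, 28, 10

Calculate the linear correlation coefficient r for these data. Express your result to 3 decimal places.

0.467

n = 5, Σx = 264, Σy = 102, Σx² = 16754, Σy² = 2650, Σxy = 5977
nΣxy − ΣxΣy = 29885 − 26928 = 2957
nΣx² − (Σx)² = 83770 − 69696 = 14074; nΣy² − (Σy)² = 13250 − 10404 = 2846
r = 2957 / √(14074 × 2846) = 2957 / 6328.8707 ≈ 0.467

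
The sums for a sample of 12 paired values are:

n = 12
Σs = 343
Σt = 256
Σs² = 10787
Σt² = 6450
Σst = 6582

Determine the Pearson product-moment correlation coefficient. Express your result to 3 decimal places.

r = (nΣst − ΣsΣt) / √[(nΣs² − (Σs)²)(nΣt² − (Σt)²)]
Numerator: 12×6582 − 343×256 = -8824
Denominator: √[(129444 − 117649)(77400 − 65536)] = √[11795 × 11864] = 11829.4497
r = -8824 / 11829.4497 ≈ -0.746

-0.746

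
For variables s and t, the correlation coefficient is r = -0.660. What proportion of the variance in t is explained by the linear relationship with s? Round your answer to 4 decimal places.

0.4356

r² = (-0.660)² = 0.4356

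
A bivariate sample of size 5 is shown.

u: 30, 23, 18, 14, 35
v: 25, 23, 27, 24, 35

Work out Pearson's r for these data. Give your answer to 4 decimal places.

n = 5, Σu = 120, Σv = 134, Σu² = 3174, Σv² = 3684, Σuv = 3326
nΣuv − ΣuΣv = 16630 − 16080 = 550
nΣu² − (Σu)² = 15870 − 14400 = 1470; nΣv² − (Σv)² = 18420 − 17956 = 464
r = 550 / √(1470 × 464) = 550 / 825.8813 ≈ 0.6660

0.6660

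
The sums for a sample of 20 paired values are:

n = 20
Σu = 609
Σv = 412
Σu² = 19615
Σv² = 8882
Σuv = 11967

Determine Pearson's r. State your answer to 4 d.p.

r = (nΣuv − ΣuΣv) / √[(nΣu² − (Σu)²)(nΣv² − (Σv)²)]
Numerator: 20×11967 − 609×412 = -11568
Denominator: √[(392300 − 370881)(177640 − 169744)] = √[21419 × 7896] = 13004.7847
r = -11568 / 13004.7847 ≈ -0.8895

-0.8895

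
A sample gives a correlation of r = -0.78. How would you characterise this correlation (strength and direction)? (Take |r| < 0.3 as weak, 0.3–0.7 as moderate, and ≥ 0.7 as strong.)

strong negative

r = -0.78 < 0 so the relationship is negative.
|r| = 0.78, which falls in the strong range.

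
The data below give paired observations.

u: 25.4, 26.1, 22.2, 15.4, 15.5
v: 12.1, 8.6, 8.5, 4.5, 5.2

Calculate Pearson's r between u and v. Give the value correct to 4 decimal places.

0.8907

n = 5, Σu = 104.6, Σv = 38.9, Σu² = 2296.62, Σv² = 339.91, Σuv = 870.4
nΣuv − ΣuΣv = 4352 − 4068.94 = 283.06
nΣu² − (Σu)² = 11483.1 − 10941.16 = 541.94; nΣv² − (Σv)² = 1699.55 − 1513.21 = 186.34
r = 283.06 / √(541.94 × 186.34) = 283.06 / 317.7815 ≈ 0.8907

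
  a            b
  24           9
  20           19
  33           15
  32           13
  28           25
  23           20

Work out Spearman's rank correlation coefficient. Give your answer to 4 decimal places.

-0.2571

Rank a: 3, 1, 6, 5, 4, 2
Rank b: 1, 4, 3, 2, 6, 5
d = rank(a) − rank(b): 2, -3, 3, 3, -2, -3; Σd² = 44
ρ = 1 − 6Σd² / [n(n²−1)] = 1 − 6×44 / (6×35) = 1 − 264/210 ≈ -0.2571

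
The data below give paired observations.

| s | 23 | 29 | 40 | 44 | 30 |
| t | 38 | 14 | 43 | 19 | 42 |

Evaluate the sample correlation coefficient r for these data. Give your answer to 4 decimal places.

n = 5, Σs = 166, Σt = 156, Σs² = 5806, Σt² = 5614, Σst = 5096
nΣst − ΣsΣt = 25480 − 25896 = -416
nΣs² − (Σs)² = 29030 − 27556 = 1474; nΣt² − (Σt)² = 28070 − 24336 = 3734
r = -416 / √(1474 × 3734) = -416 / 2346.0426 ≈ -0.1773

-0.1773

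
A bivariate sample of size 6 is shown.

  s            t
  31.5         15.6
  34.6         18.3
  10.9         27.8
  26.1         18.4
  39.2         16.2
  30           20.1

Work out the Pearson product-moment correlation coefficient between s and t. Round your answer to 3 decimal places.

n = 6, Σs = 172.3, Σt = 116.4, Σs² = 5426.07, Σt² = 2356.1, Σst = 3145.88
nΣst − ΣsΣt = 18875.28 − 20055.72 = -1180.44
nΣs² − (Σs)² = 32556.42 − 29687.29 = 2869.13; nΣt² − (Σt)² = 14136.6 − 13548.96 = 587.64
r = -1180.44 / √(2869.13 × 587.64) = -1180.44 / 1298.4666 ≈ -0.909

-0.909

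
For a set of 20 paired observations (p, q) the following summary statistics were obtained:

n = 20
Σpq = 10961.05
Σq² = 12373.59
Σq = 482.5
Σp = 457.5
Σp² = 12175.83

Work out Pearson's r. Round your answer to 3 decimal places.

-0.068

r = (nΣpq − ΣpΣq) / √[(nΣp² − (Σp)²)(nΣq² − (Σq)²)]
Numerator: 20×10961.05 − 457.5×482.5 = -1522.75
Denominator: √[(243516.6 − 209306.25)(247471.8 − 232806.25)] = √[34210.35 × 14665.55] = 22398.9642
r = -1522.75 / 22398.9642 ≈ -0.068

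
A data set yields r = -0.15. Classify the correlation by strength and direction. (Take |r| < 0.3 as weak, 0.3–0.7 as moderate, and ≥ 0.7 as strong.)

weak negative

r = -0.15 < 0 so the relationship is negative.
|r| = 0.15, which falls in the weak range.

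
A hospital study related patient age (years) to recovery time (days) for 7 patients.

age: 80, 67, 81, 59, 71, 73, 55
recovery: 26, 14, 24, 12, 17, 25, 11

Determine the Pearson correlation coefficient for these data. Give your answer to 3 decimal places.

0.919

n = 7, Σx = 486, Σy = 129, Σx² = 34326, Σy² = 2627, Σxy = 9307
nΣxy − ΣxΣy = 65149 − 62694 = 2455
nΣx² − (Σx)² = 240282 − 236196 = 4086; nΣy² − (Σy)² = 18389 − 16641 = 1748
r = 2455 / √(4086 × 1748) = 2455 / 2672.5134 ≈ 0.919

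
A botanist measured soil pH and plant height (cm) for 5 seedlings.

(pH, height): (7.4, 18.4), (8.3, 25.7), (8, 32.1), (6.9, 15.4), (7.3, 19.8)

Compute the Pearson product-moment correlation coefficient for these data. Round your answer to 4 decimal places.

n = 5, Σx = 37.9, Σy = 111.4, Σx² = 288.55, Σy² = 2658.66, Σxy = 857.07
nΣxy − ΣxΣy = 4285.35 − 4222.06 = 63.29
nΣx² − (Σx)² = 1442.75 − 1436.41 = 6.34; nΣy² − (Σy)² = 13293.3 − 12409.96 = 883.34
r = 63.29 / √(6.34 × 883.34) = 63.29 / 74.8357 ≈ 0.8457

0.8457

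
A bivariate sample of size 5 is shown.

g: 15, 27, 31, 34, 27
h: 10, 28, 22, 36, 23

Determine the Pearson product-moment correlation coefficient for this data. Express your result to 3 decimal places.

n = 5, Σg = 134, Σh = 119, Σg² = 3800, Σh² = 3193, Σgh = 3433
nΣgh − ΣgΣh = 17165 − 15946 = 1219
nΣg² − (Σg)² = 19000 − 17956 = 1044; nΣh² − (Σh)² = 15965 − 14161 = 1804
r = 1219 / √(1044 × 1804) = 1219 / 1372.3615 ≈ 0.888

0.888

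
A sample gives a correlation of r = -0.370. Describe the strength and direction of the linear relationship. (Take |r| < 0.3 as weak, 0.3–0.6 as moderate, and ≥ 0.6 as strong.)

r = -0.370 < 0 so the relationship is negative.
|r| = 0.370, which falls in the moderate range.

moderate negative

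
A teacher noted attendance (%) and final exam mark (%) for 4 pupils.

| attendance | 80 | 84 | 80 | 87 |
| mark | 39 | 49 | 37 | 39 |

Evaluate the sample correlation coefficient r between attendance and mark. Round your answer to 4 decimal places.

n = 4, Σx = 331, Σy = 164, Σx² = 27425, Σy² = 6812, Σxy = 13589
nΣxy − ΣxΣy = 54356 − 54284 = 72
nΣx² − (Σx)² = 109700 − 109561 = 139; nΣy² − (Σy)² = 27248 − 26896 = 352
r = 72 / √(139 × 352) = 72 / 221.1967 ≈ 0.3255

0.3255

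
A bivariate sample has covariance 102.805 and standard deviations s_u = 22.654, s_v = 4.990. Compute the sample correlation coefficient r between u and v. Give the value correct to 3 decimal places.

r = Cov(u,v) / (s_u · s_v) = 102.805 / (22.654 × 4.990)
  = 102.805 / 113.0435 ≈ 0.909

0.909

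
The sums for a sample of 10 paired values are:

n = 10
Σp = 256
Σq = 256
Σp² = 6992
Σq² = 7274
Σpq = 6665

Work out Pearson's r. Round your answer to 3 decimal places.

0.198

r = (nΣpq − ΣpΣq) / √[(nΣp² − (Σp)²)(nΣq² − (Σq)²)]
Numerator: 10×6665 − 256×256 = 1114
Denominator: √[(69920 − 65536)(72740 − 65536)] = √[4384 × 7204] = 5619.8164
r = 1114 / 5619.8164 ≈ 0.198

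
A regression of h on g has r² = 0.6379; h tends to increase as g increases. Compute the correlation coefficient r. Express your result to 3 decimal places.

|r| = √0.6379 = 0.799
The association is positive, so r = 0.799.

0.799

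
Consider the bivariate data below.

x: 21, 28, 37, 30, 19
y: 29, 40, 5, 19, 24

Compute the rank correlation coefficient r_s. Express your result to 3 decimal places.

-0.600

Rank x: 2, 3, 5, 4, 1
Rank y: 4, 5, 1, 2, 3
d = rank(x) − rank(y): -2, -2, 4, 2, -2; Σd² = 32
ρ = 1 − 6Σd² / [n(n²−1)] = 1 − 6×32 / (5×24) = 1 − 192/120 ≈ -0.600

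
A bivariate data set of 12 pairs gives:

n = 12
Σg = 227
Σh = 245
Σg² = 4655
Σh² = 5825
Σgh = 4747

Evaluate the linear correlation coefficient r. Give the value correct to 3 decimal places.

0.206

r = (nΣgh − ΣgΣh) / √[(nΣg² − (Σg)²)(nΣh² − (Σh)²)]
Numerator: 12×4747 − 227×245 = 1349
Denominator: √[(55860 − 51529)(69900 − 60025)] = √[4331 × 9875] = 6539.7725
r = 1349 / 6539.7725 ≈ 0.206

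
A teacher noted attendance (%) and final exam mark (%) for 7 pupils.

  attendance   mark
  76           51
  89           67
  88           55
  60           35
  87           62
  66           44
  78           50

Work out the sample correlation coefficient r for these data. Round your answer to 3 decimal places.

0.942

n = 7, Σx = 544, Σy = 364, Σx² = 43050, Σy² = 19620, Σxy = 28977
nΣxy − ΣxΣy = 202839 − 198016 = 4823
nΣx² − (Σx)² = 301350 − 295936 = 5414; nΣy² − (Σy)² = 137340 − 132496 = 4844
r = 4823 / √(5414 × 4844) = 4823 / 5121.0757 ≈ 0.942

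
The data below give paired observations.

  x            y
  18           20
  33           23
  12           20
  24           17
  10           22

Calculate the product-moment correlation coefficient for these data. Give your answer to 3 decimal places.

0.095

n = 5, Σx = 97, Σy = 102, Σx² = 2233, Σy² = 2102, Σxy = 1987
nΣxy − ΣxΣy = 9935 − 9894 = 41
nΣx² − (Σx)² = 11165 − 9409 = 1756; nΣy² − (Σy)² = 10510 − 10404 = 106
r = 41 / √(1756 × 106) = 41 / 431.4348 ≈ 0.095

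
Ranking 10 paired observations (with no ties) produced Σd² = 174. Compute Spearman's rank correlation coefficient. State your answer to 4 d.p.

ρ = 1 − 6Σd² / [n(n²−1)] = 1 − 6×174 / (10×99)
  = 1 − 1044/990 = 1 − 1.05455 ≈ -0.0545

-0.0545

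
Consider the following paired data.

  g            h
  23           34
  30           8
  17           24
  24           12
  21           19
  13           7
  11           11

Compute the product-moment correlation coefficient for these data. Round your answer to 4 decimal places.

0.1157

n = 7, Σg = 139, Σh = 115, Σg² = 3025, Σh² = 2471, Σgh = 2329
nΣgh − ΣgΣh = 16303 − 15985 = 318
nΣg² − (Σg)² = 21175 − 19321 = 1854; nΣh² − (Σh)² = 17297 − 13225 = 4072
r = 318 / √(1854 × 4072) = 318 / 2747.6332 ≈ 0.1157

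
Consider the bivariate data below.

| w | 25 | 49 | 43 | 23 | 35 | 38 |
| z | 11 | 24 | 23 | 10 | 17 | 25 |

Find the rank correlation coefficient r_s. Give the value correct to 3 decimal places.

Rank w: 2, 6, 5, 1, 3, 4
Rank z: 2, 5, 4, 1, 3, 6
d = rank(w) − rank(z): 0, 1, 1, 0, 0, -2; Σd² = 6
ρ = 1 − 6Σd² / [n(n²−1)] = 1 − 6×6 / (6×35) = 1 − 36/210 ≈ 0.829

0.829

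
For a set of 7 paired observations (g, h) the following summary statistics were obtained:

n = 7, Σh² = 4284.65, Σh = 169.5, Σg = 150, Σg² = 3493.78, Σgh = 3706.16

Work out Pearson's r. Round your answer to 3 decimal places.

r = (nΣgh − ΣgΣh) / √[(nΣg² − (Σg)²)(nΣh² − (Σh)²)]
Numerator: 7×3706.16 − 150×169.5 = 518.12
Denominator: √[(24456.46 − 22500)(29992.55 − 28730.25)] = √[1956.46 × 1262.3] = 1571.5087
r = 518.12 / 1571.5087 ≈ 0.330

0.330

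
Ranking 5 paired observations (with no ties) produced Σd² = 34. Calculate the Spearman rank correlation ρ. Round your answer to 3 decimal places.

ρ = 1 − 6Σd² / [n(n²−1)] = 1 − 6×34 / (5×24)
  = 1 − 204/120 = 1 − 1.7000 ≈ -0.700

-0.700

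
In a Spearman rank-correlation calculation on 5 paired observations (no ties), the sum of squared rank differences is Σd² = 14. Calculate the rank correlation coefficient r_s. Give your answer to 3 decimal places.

ρ = 1 − 6Σd² / [n(n²−1)] = 1 − 6×14 / (5×24)
  = 1 − 84/120 = 1 − 0.7000 ≈ 0.300

0.300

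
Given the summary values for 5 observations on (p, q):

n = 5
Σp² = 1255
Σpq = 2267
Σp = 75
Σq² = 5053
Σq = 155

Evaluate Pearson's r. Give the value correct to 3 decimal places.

-0.323

r = (nΣpq − ΣpΣq) / √[(nΣp² − (Σp)²)(nΣq² − (Σq)²)]
Numerator: 5×2267 − 75×155 = -290
Denominator: √[(6275 − 5625)(25265 − 24025)] = √[650 × 1240] = 897.7750
r = -290 / 897.7750 ≈ -0.323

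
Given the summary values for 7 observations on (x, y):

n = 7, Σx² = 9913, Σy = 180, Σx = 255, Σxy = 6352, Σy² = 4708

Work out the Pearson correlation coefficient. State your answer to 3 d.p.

-0.922

r = (nΣxy − ΣxΣy) / √[(nΣx² − (Σx)²)(nΣy² − (Σy)²)]
Numerator: 7×6352 − 255×180 = -1436
Denominator: √[(69391 − 65025)(32956 − 32400)] = √[4366 × 556] = 1558.0424
r = -1436 / 1558.0424 ≈ -0.922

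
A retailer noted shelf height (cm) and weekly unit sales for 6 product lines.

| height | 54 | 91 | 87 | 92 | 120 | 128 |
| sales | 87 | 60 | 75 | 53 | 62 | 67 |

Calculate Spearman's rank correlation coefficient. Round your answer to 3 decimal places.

Rank height: 1, 3, 2, 4, 5, 6
Rank sales: 6, 2, 5, 1, 3, 4
d = rank(height) − rank(sales): -5, 1, -3, 3, 2, 2; Σd² = 52
ρ = 1 − 6Σd² / [n(n²−1)] = 1 − 6×52 / (6×35) = 1 − 312/210 ≈ -0.486

-0.486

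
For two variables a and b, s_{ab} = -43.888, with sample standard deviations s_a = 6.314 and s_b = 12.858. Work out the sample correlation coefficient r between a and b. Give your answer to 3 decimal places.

-0.541

r = Cov(a,b) / (s_a · s_b) = -43.888 / (6.314 × 12.858)
  = -43.888 / 81.1854 ≈ -0.541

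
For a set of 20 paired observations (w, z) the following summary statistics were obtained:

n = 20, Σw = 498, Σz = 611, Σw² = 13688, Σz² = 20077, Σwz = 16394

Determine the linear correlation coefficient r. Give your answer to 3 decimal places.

0.875

r = (nΣwz − ΣwΣz) / √[(nΣw² − (Σw)²)(nΣz² − (Σz)²)]
Numerator: 20×16394 − 498×611 = 23602
Denominator: √[(273760 − 248004)(401540 − 373321)] = √[25756 × 28219] = 26959.3873
r = 23602 / 26959.3873 ≈ 0.875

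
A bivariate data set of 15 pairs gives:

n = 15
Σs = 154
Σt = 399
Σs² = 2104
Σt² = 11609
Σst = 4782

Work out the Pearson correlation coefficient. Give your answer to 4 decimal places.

0.9502

r = (nΣst − ΣsΣt) / √[(nΣs² − (Σs)²)(nΣt² − (Σt)²)]
Numerator: 15×4782 − 154×399 = 10284
Denominator: √[(31560 − 23716)(174135 − 159201)] = √[7844 × 14934] = 10823.2295
r = 10284 / 10823.2295 ≈ 0.9502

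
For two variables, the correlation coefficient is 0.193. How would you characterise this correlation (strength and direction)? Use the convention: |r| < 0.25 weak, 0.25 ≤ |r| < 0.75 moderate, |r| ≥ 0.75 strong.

weak positive

r = 0.193 > 0 so the relationship is positive.
|r| = 0.193, which falls in the weak range.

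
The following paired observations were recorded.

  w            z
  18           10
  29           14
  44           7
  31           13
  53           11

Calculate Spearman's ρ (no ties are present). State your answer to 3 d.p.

-0.200

Rank w: 1, 2, 4, 3, 5
Rank z: 2, 5, 1, 4, 3
d = rank(w) − rank(z): -1, -3, 3, -1, 2; Σd² = 24
ρ = 1 − 6Σd² / [n(n²−1)] = 1 − 6×24 / (5×24) = 1 − 144/120 ≈ -0.200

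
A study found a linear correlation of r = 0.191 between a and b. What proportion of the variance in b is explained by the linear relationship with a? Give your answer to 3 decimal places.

0.036

r² = (0.191)² = 0.036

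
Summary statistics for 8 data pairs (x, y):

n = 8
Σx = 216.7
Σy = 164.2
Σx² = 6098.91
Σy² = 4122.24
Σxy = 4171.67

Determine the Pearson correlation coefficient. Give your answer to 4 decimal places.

-0.6652

r = (nΣxy − ΣxΣy) / √[(nΣx² − (Σx)²)(nΣy² − (Σy)²)]
Numerator: 8×4171.67 − 216.7×164.2 = -2208.78
Denominator: √[(48791.28 − 46958.89)(32977.92 − 26961.64)] = √[1832.39 × 6016.28] = 3320.2668
r = -2208.78 / 3320.2668 ≈ -0.6652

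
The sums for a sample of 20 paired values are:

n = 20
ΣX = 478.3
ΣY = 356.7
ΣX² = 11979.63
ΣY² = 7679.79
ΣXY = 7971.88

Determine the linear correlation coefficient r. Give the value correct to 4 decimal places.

r = (nΣXY − ΣXΣY) / √[(nΣX² − (ΣX)²)(nΣY² − (ΣY)²)]
Numerator: 20×7971.88 − 478.3×356.7 = -11172.01
Denominator: √[(239592.6 − 228770.89)(153595.8 − 127234.89)] = √[10821.71 × 26360.91] = 16889.9415
r = -11172.01 / 16889.9415 ≈ -0.6615

-0.6615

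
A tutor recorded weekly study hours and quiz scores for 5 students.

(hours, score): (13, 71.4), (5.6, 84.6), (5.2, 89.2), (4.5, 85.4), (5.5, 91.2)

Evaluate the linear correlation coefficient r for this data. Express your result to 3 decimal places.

-0.917

n = 5, Σx = 33.8, Σy = 421.8, Σx² = 277.9, Σy² = 35822.36, Σxy = 2751.7
nΣxy − ΣxΣy = 13758.5 − 14256.84 = -498.34
nΣx² − (Σx)² = 1389.5 − 1142.44 = 247.06; nΣy² − (Σy)² = 179111.8 − 177915.24 = 1196.56
r = -498.34 / √(247.06 × 1196.56) = -498.34 / 543.7114 ≈ -0.917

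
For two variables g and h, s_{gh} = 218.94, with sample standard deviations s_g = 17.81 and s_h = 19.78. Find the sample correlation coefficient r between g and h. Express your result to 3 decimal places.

r = Cov(g,h) / (s_g · s_h) = 218.94 / (17.81 × 19.78)
  = 218.94 / 352.2818 ≈ 0.621

0.621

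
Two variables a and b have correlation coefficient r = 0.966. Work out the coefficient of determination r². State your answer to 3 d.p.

0.933

r² = (0.966)² = 0.933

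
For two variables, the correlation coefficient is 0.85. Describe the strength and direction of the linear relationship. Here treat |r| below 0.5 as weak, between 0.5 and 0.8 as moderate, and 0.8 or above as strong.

r = 0.85 > 0 so the relationship is positive.
|r| = 0.85, which falls in the strong range.

strong positive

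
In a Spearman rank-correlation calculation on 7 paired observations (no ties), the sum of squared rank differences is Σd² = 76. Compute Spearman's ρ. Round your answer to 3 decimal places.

-0.357

ρ = 1 − 6Σd² / [n(n²−1)] = 1 − 6×76 / (7×48)
  = 1 − 456/336 = 1 − 1.3571 ≈ -0.357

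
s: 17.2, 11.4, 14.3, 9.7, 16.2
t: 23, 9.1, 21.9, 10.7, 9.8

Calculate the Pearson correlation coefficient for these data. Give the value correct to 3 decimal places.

0.569

n = 5, Σs = 68.8, Σt = 74.5, Σs² = 986.82, Σt² = 1301.95, Σst = 1075.06
nΣst − ΣsΣt = 5375.3 − 5125.6 = 249.7
nΣs² − (Σs)² = 4934.1 − 4733.44 = 200.66; nΣt² − (Σt)² = 6509.75 − 5550.25 = 959.5
r = 249.7 / √(200.66 × 959.5) = 249.7 / 438.7861 ≈ 0.569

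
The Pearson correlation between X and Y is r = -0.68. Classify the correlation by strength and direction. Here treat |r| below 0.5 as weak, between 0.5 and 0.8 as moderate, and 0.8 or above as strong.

moderate negative

r = -0.68 < 0 so the relationship is negative.
|r| = 0.68, which falls in the moderate range.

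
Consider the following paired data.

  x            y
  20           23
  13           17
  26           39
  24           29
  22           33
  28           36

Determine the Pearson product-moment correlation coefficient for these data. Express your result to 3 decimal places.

0.916

n = 6, Σx = 133, Σy = 177, Σx² = 3089, Σy² = 5565, Σxy = 4125
nΣxy − ΣxΣy = 24750 − 23541 = 1209
nΣx² − (Σx)² = 18534 − 17689 = 845; nΣy² − (Σy)² = 33390 − 31329 = 2061
r = 1209 / √(845 × 2061) = 1209 / 1319.6761 ≈ 0.916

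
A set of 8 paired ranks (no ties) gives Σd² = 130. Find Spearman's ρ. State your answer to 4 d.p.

-0.5476

ρ = 1 − 6Σd² / [n(n²−1)] = 1 − 6×130 / (8×63)
  = 1 − 780/504 = 1 − 1.54762 ≈ -0.5476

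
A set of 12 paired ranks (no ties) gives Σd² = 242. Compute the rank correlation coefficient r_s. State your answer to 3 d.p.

ρ = 1 − 6Σd² / [n(n²−1)] = 1 − 6×242 / (12×143)
  = 1 − 1452/1716 = 1 − 0.8462 ≈ 0.154

0.154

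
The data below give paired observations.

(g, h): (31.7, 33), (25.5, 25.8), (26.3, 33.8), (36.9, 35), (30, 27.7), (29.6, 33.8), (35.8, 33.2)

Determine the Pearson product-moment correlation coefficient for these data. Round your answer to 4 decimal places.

n = 7, Σg = 215.8, Σh = 222.3, Σg² = 6766.24, Σh² = 7134.05, Σgh = 6904.48
nΣgh − ΣgΣh = 48331.36 − 47972.34 = 359.02
nΣg² − (Σg)² = 47363.68 − 46569.64 = 794.04; nΣh² − (Σh)² = 49938.35 − 49417.29 = 521.06
r = 359.02 / √(794.04 × 521.06) = 359.02 / 643.2282 ≈ 0.5582

0.5582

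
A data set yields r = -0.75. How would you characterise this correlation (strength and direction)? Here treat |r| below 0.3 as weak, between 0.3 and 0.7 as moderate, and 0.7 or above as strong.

strong negative

r = -0.75 < 0 so the relationship is negative.
|r| = 0.75, which falls in the strong range.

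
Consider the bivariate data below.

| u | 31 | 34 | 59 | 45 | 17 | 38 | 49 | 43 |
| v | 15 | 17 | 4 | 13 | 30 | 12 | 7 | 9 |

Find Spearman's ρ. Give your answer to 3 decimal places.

Rank u: 2, 3, 8, 6, 1, 4, 7, 5
Rank v: 6, 7, 1, 5, 8, 4, 2, 3
d = rank(u) − rank(v): -4, -4, 7, 1, -7, 0, 5, 2; Σd² = 160
ρ = 1 − 6Σd² / [n(n²−1)] = 1 − 6×160 / (8×63) = 1 − 960/504 ≈ -0.905

-0.905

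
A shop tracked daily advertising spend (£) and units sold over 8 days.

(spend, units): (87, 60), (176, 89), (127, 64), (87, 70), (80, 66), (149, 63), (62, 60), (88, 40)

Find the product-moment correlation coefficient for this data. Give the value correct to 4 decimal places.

n = 8, Σx = 856, Σy = 512, Σx² = 102432, Σy² = 34042, Σxy = 57009
nΣxy − ΣxΣy = 456072 − 438272 = 17800
nΣx² − (Σx)² = 819456 − 732736 = 86720; nΣy² − (Σy)² = 272336 − 262144 = 10192
r = 17800 / √(86720 × 10192) = 17800 / 29729.6189 ≈ 0.5987

0.5987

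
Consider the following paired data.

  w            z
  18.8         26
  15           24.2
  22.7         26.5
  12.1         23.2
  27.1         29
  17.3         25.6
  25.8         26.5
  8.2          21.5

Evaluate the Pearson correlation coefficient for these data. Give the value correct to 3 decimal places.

n = 8, Σw = 147, Σz = 202.5, Σw² = 3006.72, Σz² = 5162.99, Σwz = 3822.85
nΣwz − ΣwΣz = 30582.8 − 29767.5 = 815.3
nΣw² − (Σw)² = 24053.76 − 21609 = 2444.76; nΣz² − (Σz)² = 41303.92 − 41006.25 = 297.67
r = 815.3 / √(2444.76 × 297.67) = 815.3 / 853.0719 ≈ 0.956

0.956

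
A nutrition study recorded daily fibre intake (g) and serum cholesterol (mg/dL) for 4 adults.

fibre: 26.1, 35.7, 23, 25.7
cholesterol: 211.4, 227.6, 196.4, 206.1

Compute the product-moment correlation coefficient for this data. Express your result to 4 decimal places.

n = 4, Σx = 110.5, Σy = 841.5, Σx² = 3145.19, Σy² = 177541.89, Σxy = 23456.83
nΣxy − ΣxΣy = 93827.32 − 92985.75 = 841.57
nΣx² − (Σx)² = 12580.76 − 12210.25 = 370.51; nΣy² − (Σy)² = 710167.56 − 708122.25 = 2045.31
r = 841.57 / √(370.51 × 2045.31) = 841.57 / 870.5216 ≈ 0.9667

0.9667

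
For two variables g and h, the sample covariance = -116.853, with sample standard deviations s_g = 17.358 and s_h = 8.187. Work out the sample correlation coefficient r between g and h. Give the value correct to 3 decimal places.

-0.822

r = Cov(g,h) / (s_g · s_h) = -116.853 / (17.358 × 8.187)
  = -116.853 / 142.1099 ≈ -0.822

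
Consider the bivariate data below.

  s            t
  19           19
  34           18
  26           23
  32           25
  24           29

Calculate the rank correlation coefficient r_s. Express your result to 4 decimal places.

-0.3000

Rank s: 1, 5, 3, 4, 2
Rank t: 2, 1, 3, 4, 5
d = rank(s) − rank(t): -1, 4, 0, 0, -3; Σd² = 26
ρ = 1 − 6Σd² / [n(n²−1)] = 1 − 6×26 / (5×24) = 1 − 156/120 ≈ -0.3000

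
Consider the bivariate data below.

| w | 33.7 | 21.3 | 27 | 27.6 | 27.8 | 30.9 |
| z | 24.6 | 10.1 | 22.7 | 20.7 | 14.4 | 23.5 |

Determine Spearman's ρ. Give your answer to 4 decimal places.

Rank w: 6, 1, 2, 3, 4, 5
Rank z: 6, 1, 4, 3, 2, 5
d = rank(w) − rank(z): 0, 0, -2, 0, 2, 0; Σd² = 8
ρ = 1 − 6Σd² / [n(n²−1)] = 1 − 6×8 / (6×35) = 1 − 48/210 ≈ 0.7714

0.7714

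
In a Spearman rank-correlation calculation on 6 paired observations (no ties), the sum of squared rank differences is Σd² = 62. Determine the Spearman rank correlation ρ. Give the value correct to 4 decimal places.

-0.7714

ρ = 1 − 6Σd² / [n(n²−1)] = 1 − 6×62 / (6×35)
  = 1 − 372/210 = 1 − 1.77143 ≈ -0.7714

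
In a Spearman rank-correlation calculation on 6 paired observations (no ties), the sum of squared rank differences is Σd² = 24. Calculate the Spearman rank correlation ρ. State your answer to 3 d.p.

ρ = 1 − 6Σd² / [n(n²−1)] = 1 − 6×24 / (6×35)
  = 1 − 144/210 = 1 − 0.6857 ≈ 0.314

0.314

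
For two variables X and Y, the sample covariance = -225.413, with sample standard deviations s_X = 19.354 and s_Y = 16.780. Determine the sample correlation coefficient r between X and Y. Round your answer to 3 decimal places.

-0.694

r = Cov(X,Y) / (s_X · s_Y) = -225.413 / (19.354 × 16.780)
  = -225.413 / 324.7601 ≈ -0.694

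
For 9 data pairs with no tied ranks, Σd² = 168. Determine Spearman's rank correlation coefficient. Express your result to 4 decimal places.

-0.4000

ρ = 1 − 6Σd² / [n(n²−1)] = 1 − 6×168 / (9×80)
  = 1 − 1008/720 = 1 − 1.40000 ≈ -0.4000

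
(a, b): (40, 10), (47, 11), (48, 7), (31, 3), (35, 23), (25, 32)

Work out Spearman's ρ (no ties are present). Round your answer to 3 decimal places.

-0.371

Rank a: 4, 5, 6, 2, 3, 1
Rank b: 3, 4, 2, 1, 5, 6
d = rank(a) − rank(b): 1, 1, 4, 1, -2, -5; Σd² = 48
ρ = 1 − 6Σd² / [n(n²−1)] = 1 − 6×48 / (6×35) = 1 − 288/210 ≈ -0.371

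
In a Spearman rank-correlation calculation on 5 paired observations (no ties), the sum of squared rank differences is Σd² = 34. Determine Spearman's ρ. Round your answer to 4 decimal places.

-0.7000

ρ = 1 − 6Σd² / [n(n²−1)] = 1 − 6×34 / (5×24)
  = 1 − 204/120 = 1 − 1.70000 ≈ -0.7000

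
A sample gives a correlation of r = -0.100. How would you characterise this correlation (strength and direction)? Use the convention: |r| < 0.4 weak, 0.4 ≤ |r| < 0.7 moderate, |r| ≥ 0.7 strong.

r = -0.100 < 0 so the relationship is negative.
|r| = 0.100, which falls in the weak range.

weak negative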